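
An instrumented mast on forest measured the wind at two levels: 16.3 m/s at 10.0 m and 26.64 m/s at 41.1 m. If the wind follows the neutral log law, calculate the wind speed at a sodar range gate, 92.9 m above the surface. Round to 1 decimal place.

Log law: V ∝ ln(z/z₀). From the pair, with r = V₁/V₂ = 0.61186,
ln z₀ = (ln z₁ − r·ln z₂)/(1 − r) = (2.3026 − 0.61186×3.7160)/0.38814 = 0.0745 → z₀ = 1.077 m
V₃ = V₁ · ln(z₃/z₀)/ln(z₁/z₀) = 16.3 × 4.4571/2.2281 = 32.6060 m/s

32.6 m/s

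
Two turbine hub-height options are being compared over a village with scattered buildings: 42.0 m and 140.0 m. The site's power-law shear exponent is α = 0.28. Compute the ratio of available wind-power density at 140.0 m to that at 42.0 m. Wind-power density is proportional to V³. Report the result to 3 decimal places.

Speed ratio: V_B/V_A = (z_B/z_A)^α = (140.0/42.0)^0.28 = (3.3333)^0.28 = 1.40090
Power-density ratio: P_B/P_A = (V_B/V_A)³ = (1.40090)³ = 2.74927

2.749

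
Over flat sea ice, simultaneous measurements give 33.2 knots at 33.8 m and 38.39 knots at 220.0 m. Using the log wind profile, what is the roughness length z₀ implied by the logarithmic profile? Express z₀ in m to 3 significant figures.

z₀ ≈ 0.000211 m

Log law: V(z) ∝ ln(z/z₀). With r = V₁/V₂ = 33.2/38.39 = 0.86481,
r · ln(z₂/z₀) = ln(z₁/z₀) ⇒ ln z₀ = (ln z₁ − r·ln z₂)/(1 − r)
ln z₀ = (3.52046 − 0.86481×5.39363) / 0.13519 = -8.4620
z₀ = exp(-8.4620) = 0.0002113 m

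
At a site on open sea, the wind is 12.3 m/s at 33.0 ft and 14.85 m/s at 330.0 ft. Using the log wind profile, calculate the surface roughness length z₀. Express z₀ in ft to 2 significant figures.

Log law: V(z) ∝ ln(z/z₀). With r = V₁/V₂ = 12.3/14.85 = 0.82828,
r · ln(z₂/z₀) = ln(z₁/z₀) ⇒ ln z₀ = (ln z₁ − r·ln z₂)/(1 − r)
ln z₀ = (3.49651 − 0.82828×5.79909) / 0.17172 = -7.6101
z₀ = exp(-7.6101) = 0.0004954 ft

z₀ ≈ 0.00050 ft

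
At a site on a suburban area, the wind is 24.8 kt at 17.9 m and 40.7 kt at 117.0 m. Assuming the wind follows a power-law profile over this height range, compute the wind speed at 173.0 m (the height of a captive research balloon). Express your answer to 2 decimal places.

45.12 kt

First find α: α = ln(V₂/V₁)/ln(z₂/z₁) = ln(40.7/24.8)/ln(117.0/17.9) = 0.49538/1.87737 = 0.2639
Extrapolate from 117.0 m to 173.0 m: V₃ = 40.7 × (173.0/117.0)^0.2639 = 40.7 × 1.1087 = 45.1248 kt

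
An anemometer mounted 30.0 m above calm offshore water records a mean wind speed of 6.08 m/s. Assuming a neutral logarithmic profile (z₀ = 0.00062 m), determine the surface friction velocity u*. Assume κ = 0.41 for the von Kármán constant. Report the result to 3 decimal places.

Log law: V(z) = (u*/κ) · ln(z/z₀) ⇒ u* = κ · V / ln(z/z₀)
u* = 0.41 × 6.08 / ln(30.0/0.00062) = 0.41 × 6.08 / 10.7870
   = 2.4928 / 10.7870 = 0.2311 m/s

u* ≈ 0.231 m/s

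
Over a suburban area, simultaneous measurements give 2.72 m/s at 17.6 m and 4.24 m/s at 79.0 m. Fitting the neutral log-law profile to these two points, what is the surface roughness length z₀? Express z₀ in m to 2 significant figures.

Log law: V(z) ∝ ln(z/z₀). With r = V₁/V₂ = 2.72/4.24 = 0.64151,
r · ln(z₂/z₀) = ln(z₁/z₀) ⇒ ln z₀ = (ln z₁ − r·ln z₂)/(1 − r)
ln z₀ = (2.86790 − 0.64151×4.36945) / 0.35849 = 0.1809
z₀ = exp(0.1809) = 1.198 m

z₀ ≈ 1.2 m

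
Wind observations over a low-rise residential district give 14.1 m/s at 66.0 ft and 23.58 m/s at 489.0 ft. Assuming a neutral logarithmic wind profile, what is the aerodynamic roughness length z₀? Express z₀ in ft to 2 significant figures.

Log law: V(z) ∝ ln(z/z₀). With r = V₁/V₂ = 14.1/23.58 = 0.59796,
r · ln(z₂/z₀) = ln(z₁/z₀) ⇒ ln z₀ = (ln z₁ − r·ln z₂)/(1 − r)
ln z₀ = (4.18965 − 0.59796×6.19236) / 0.40204 = 1.2109
z₀ = exp(1.2109) = 3.357 ft

z₀ ≈ 3.4 ft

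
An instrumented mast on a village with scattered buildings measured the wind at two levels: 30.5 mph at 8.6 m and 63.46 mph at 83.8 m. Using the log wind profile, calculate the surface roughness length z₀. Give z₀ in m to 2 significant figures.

Log law: V(z) ∝ ln(z/z₀). With r = V₁/V₂ = 30.5/63.46 = 0.48062,
r · ln(z₂/z₀) = ln(z₁/z₀) ⇒ ln z₀ = (ln z₁ − r·ln z₂)/(1 − r)
ln z₀ = (2.15176 − 0.48062×4.42843) / 0.51938 = 0.0450
z₀ = exp(0.0450) = 1.046 m

z₀ ≈ 1.0 m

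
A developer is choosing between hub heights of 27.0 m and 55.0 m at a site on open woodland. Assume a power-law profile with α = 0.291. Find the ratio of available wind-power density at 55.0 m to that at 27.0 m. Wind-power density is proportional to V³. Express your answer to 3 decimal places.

1.861

Speed ratio: V_B/V_A = (z_B/z_A)^α = (55.0/27.0)^0.291 = (2.0370)^0.291 = 1.23004
Power-density ratio: P_B/P_A = (V_B/V_A)³ = (1.23004)³ = 1.86104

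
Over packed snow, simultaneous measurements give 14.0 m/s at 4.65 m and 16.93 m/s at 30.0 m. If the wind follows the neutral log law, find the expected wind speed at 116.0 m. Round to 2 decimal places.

19.06 m/s

Log law: V ∝ ln(z/z₀). From the pair, with r = V₁/V₂ = 0.82693,
ln z₀ = (ln z₁ − r·ln z₂)/(1 − r) = (1.5369 − 0.82693×3.4012)/0.17307 = -7.3712 → z₀ = 0.0006291 m
V₃ = V₁ · ln(z₃/z₀)/ln(z₁/z₀) = 14.0 × 12.1248/8.9081 = 19.0554 m/s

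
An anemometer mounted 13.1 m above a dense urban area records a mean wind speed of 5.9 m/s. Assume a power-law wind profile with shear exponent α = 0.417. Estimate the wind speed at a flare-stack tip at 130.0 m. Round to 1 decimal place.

15.4 m/s

Power-law profile: V₂ = V₁ · (z₂/z₁)^α
V₂ = 5.9 × (130.0/13.1)^0.417 = 5.9 × (9.9237)^0.417
    = 5.9 × 2.6038 = 15.3626 m/s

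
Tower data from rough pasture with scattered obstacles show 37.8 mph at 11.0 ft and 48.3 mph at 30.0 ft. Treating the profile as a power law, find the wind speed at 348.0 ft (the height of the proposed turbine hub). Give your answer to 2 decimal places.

First find α: α = ln(V₂/V₁)/ln(z₂/z₁) = ln(48.3/37.8)/ln(30.0/11.0) = 0.24512/1.00330 = 0.2443
Extrapolate from 30.0 ft to 348.0 ft: V₃ = 48.3 × (348.0/30.0)^0.2443 = 48.3 × 1.8200 = 87.9045 mph

87.90 mph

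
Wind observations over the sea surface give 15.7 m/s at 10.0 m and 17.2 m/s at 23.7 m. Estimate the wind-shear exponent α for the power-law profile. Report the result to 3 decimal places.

Power law: V₂/V₁ = (z₂/z₁)^α ⇒ α = ln(V₂/V₁) / ln(z₂/z₁)
α = ln(17.2/15.7) / ln(23.7/10.0) = ln(1.0955) / ln(2.3700)
  = 0.09125 / 0.86289 = 0.10575

α ≈ 0.106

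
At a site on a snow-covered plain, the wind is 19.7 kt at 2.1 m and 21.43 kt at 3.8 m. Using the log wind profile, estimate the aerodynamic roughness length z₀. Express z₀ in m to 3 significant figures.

z₀ ≈ 0.00245 m

Log law: V(z) ∝ ln(z/z₀). With r = V₁/V₂ = 19.7/21.43 = 0.91927,
r · ln(z₂/z₀) = ln(z₁/z₀) ⇒ ln z₀ = (ln z₁ − r·ln z₂)/(1 − r)
ln z₀ = (0.74194 − 0.91927×1.33500) / 0.08073 = -6.0114
z₀ = exp(-6.0114) = 0.002451 m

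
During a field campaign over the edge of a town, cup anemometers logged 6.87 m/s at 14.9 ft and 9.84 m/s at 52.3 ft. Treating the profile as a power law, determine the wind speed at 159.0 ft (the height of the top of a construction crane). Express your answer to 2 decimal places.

First find α: α = ln(V₂/V₁)/ln(z₂/z₁) = ln(9.84/6.87)/ln(52.3/14.9) = 0.35929/1.25564 = 0.2861
Extrapolate from 52.3 ft to 159.0 ft: V₃ = 9.84 × (159.0/52.3)^0.2861 = 9.84 × 1.3746 = 13.5261 m/s

13.53 m/s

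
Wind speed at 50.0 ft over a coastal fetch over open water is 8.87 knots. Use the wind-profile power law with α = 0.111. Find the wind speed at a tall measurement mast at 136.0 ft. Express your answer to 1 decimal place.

9.9 knots

Power-law profile: V₂ = V₁ · (z₂/z₁)^α
V₂ = 8.87 × (136.0/50.0)^0.111 = 8.87 × (2.7200)^0.111
    = 8.87 × 1.1175 = 9.9120 knots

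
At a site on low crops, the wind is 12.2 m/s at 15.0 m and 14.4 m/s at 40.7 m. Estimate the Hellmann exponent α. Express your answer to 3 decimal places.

α ≈ 0.166

Power law: V₂/V₁ = (z₂/z₁)^α ⇒ α = ln(V₂/V₁) / ln(z₂/z₁)
α = ln(14.4/12.2) / ln(40.7/15.0) = ln(1.1803) / ln(2.7133)
  = 0.16579 / 0.99818 = 0.16609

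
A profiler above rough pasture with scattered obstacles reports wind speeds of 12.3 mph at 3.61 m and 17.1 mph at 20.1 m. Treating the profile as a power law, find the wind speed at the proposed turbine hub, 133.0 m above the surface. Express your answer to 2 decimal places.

24.57 mph

First find α: α = ln(V₂/V₁)/ln(z₂/z₁) = ln(17.1/12.3)/ln(20.1/3.61) = 0.32948/1.71701 = 0.1919
Extrapolate from 20.1 m to 133.0 m: V₃ = 17.1 × (133.0/20.1)^0.1919 = 17.1 × 1.4371 = 24.5738 mph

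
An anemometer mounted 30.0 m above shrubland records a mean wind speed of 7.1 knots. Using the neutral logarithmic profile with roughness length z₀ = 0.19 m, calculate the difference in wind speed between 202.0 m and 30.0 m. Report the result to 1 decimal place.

Log law: V₂ = V₁ · ln(z₂/z₀)/ln(z₁/z₀) = 7.1 × 6.9690/5.0619 = 9.7749 knots
ΔV = 9.7749 − 7.1 = 2.6749 knots

2.7 knots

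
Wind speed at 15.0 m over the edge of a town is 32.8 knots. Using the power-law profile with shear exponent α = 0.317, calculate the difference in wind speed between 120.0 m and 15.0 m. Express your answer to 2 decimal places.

Power law: V₂ = V₁ · (z₂/z₁)^α = 32.8 × (8.0000)^0.317 = 63.4094 knots
ΔV = 63.4094 − 32.8 = 30.6094 knots

30.61 knots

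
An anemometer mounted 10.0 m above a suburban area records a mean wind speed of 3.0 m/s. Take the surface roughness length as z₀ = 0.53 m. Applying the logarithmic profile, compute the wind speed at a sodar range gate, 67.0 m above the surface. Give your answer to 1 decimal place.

Log law: V(z) ∝ ln(z/z₀), so V₂/V₁ = ln(z₂/z₀) / ln(z₁/z₀).
ln(67.0/0.53) = 4.8396, ln(10.0/0.53) = 2.9375
V₂ = 3.0 × 4.8396/2.9375 = 3.0 × 1.6475 = 4.9426 m/s

4.9 m/s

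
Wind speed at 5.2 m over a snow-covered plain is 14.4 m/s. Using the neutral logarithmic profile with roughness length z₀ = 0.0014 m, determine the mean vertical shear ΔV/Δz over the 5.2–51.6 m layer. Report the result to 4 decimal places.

Log law: V₂ = V₁ · ln(z₂/z₀)/ln(z₁/z₀) = 14.4 × 10.5148/8.2199 = 18.4202 m/s
ΔV/Δz = (18.4202 − 14.4)/(51.6 − 5.2) = 4.0202/46.4000 = 0.08664 m/s/m

0.0866 m/s/m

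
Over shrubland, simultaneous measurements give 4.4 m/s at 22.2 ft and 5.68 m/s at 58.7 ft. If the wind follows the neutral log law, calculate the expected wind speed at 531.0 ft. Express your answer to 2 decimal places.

Log law: V ∝ ln(z/z₀). From the pair, with r = V₁/V₂ = 0.77465,
ln z₀ = (ln z₁ − r·ln z₂)/(1 − r) = (3.1001 − 0.77465×4.0724)/0.22535 = -0.2424 → z₀ = 0.7848 ft
V₃ = V₁ · ln(z₃/z₀)/ln(z₁/z₀) = 4.4 × 6.5171/3.3424 = 8.5791 m/s

8.58 m/s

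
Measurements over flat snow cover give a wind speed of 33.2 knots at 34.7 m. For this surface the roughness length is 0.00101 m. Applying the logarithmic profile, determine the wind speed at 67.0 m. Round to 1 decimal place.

Log law: V(z) ∝ ln(z/z₀), so V₂/V₁ = ln(z₂/z₀) / ln(z₁/z₀).
ln(67.0/0.00101) = 11.1025, ln(34.7/0.00101) = 10.4445
V₂ = 33.2 × 11.1025/10.4445 = 33.2 × 1.0630 = 35.2914 knots

35.3 knots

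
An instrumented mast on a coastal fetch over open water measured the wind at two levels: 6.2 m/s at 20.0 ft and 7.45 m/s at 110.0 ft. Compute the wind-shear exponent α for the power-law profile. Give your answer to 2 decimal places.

α ≈ 0.11

Power law: V₂/V₁ = (z₂/z₁)^α ⇒ α = ln(V₂/V₁) / ln(z₂/z₁)
α = ln(7.45/6.2) / ln(110.0/20.0) = ln(1.2016) / ln(5.5000)
  = 0.18366 / 1.70475 = 0.10774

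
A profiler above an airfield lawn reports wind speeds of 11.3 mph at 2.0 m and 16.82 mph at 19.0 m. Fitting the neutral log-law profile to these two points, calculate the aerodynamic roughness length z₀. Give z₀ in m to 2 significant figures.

Log law: V(z) ∝ ln(z/z₀). With r = V₁/V₂ = 11.3/16.82 = 0.67182,
r · ln(z₂/z₀) = ln(z₁/z₀) ⇒ ln z₀ = (ln z₁ − r·ln z₂)/(1 − r)
ln z₀ = (0.69315 − 0.67182×2.94444) / 0.32818 = -3.9155
z₀ = exp(-3.9155) = 0.01993 m

z₀ ≈ 0.020 m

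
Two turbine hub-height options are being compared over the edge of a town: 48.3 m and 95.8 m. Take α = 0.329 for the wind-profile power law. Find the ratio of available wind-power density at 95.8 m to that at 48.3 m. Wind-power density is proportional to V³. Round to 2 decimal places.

1.97

Speed ratio: V_B/V_A = (z_B/z_A)^α = (95.8/48.3)^0.329 = (1.9834)^0.329 = 1.25271
Power-density ratio: P_B/P_A = (V_B/V_A)³ = (1.25271)³ = 1.96586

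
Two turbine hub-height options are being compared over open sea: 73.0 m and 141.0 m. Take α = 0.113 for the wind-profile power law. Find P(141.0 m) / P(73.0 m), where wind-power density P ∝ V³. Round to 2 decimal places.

Speed ratio: V_B/V_A = (z_B/z_A)^α = (141.0/73.0)^0.113 = (1.9315)^0.113 = 1.07722
Power-density ratio: P_B/P_A = (V_B/V_A)³ = (1.07722)³ = 1.25003

1.25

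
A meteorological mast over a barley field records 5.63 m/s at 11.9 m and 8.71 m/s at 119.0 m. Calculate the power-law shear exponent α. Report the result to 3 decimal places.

Power law: V₂/V₁ = (z₂/z₁)^α ⇒ α = ln(V₂/V₁) / ln(z₂/z₁)
α = ln(8.71/5.63) / ln(119.0/11.9) = ln(1.5471) / ln(10.0000)
  = 0.43636 / 2.30259 = 0.18951

α ≈ 0.190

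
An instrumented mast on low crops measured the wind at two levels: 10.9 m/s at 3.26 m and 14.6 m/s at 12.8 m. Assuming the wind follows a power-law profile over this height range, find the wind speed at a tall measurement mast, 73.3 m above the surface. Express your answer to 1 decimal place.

First find α: α = ln(V₂/V₁)/ln(z₂/z₁) = ln(14.6/10.9)/ln(12.8/3.26) = 0.29226/1.36772 = 0.2137
Extrapolate from 12.8 m to 73.3 m: V₃ = 14.6 × (73.3/12.8)^0.2137 = 14.6 × 1.4519 = 21.1984 m/s

21.2 m/s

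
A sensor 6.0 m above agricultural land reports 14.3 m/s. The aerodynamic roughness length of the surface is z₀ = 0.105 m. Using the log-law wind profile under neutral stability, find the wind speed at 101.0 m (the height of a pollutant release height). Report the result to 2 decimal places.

24.28 m/s

Log law: V(z) ∝ ln(z/z₀), so V₂/V₁ = ln(z₂/z₀) / ln(z₁/z₀).
ln(101.0/0.105) = 6.8689, ln(6.0/0.105) = 4.0456
V₂ = 14.3 × 6.8689/4.0456 = 14.3 × 1.6979 = 24.2799 m/s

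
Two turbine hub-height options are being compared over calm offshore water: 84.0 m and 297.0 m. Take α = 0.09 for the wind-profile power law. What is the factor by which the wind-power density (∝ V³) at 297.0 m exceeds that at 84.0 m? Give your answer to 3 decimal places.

Speed ratio: V_B/V_A = (z_B/z_A)^α = (297.0/84.0)^0.09 = (3.5357)^0.09 = 1.12037
Power-density ratio: P_B/P_A = (V_B/V_A)³ = (1.12037)³ = 1.40634

1.406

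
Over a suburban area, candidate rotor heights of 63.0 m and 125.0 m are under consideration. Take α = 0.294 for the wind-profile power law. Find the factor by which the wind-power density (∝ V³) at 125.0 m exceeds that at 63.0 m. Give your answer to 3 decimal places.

Speed ratio: V_B/V_A = (z_B/z_A)^α = (125.0/63.0)^0.294 = (1.9841)^0.294 = 1.22317
Power-density ratio: P_B/P_A = (V_B/V_A)³ = (1.22317)³ = 1.83002

1.830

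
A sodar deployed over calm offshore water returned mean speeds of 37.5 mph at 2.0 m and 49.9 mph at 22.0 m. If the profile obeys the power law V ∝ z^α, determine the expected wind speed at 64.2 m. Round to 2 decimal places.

First find α: α = ln(V₂/V₁)/ln(z₂/z₁) = ln(49.9/37.5)/ln(22.0/2.0) = 0.28568/2.39790 = 0.1191
Extrapolate from 22.0 m to 64.2 m: V₃ = 49.9 × (64.2/22.0)^0.1191 = 49.9 × 1.1361 = 56.6909 mph

56.69 mph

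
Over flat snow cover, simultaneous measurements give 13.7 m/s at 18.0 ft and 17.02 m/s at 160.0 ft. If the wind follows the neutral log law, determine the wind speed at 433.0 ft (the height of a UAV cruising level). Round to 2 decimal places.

Log law: V ∝ ln(z/z₀). From the pair, with r = V₁/V₂ = 0.80494,
ln z₀ = (ln z₁ − r·ln z₂)/(1 − r) = (2.8904 − 0.80494×5.0752)/0.19506 = -6.1252 → z₀ = 0.002187 ft
V₃ = V₁ · ln(z₃/z₀)/ln(z₁/z₀) = 13.7 × 12.1960/9.0156 = 18.5328 m/s

18.53 m/s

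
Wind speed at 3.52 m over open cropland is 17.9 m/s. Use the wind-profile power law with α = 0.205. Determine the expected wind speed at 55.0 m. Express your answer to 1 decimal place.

Power-law profile: V₂ = V₁ · (z₂/z₁)^α
V₂ = 17.9 × (55.0/3.52)^0.205 = 17.9 × (15.6250)^0.205
    = 17.9 × 1.7568 = 31.4475 m/s

31.4 m/s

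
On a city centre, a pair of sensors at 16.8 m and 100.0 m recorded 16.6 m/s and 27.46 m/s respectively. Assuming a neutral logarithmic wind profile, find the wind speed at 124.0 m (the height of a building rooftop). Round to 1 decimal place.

Log law: V ∝ ln(z/z₀). From the pair, with r = V₁/V₂ = 0.60452,
ln z₀ = (ln z₁ − r·ln z₂)/(1 − r) = (2.8214 − 0.60452×4.6052)/0.39548 = 0.0948 → z₀ = 1.099 m
V₃ = V₁ · ln(z₃/z₀)/ln(z₁/z₀) = 16.6 × 4.7255/2.7266 = 28.7696 m/s

28.8 m/s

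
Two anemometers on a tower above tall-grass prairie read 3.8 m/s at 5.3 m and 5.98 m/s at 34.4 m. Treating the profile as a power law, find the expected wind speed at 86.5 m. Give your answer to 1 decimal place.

First find α: α = ln(V₂/V₁)/ln(z₂/z₁) = ln(5.98/3.8)/ln(34.4/5.3) = 0.45342/1.87035 = 0.2424
Extrapolate from 34.4 m to 86.5 m: V₃ = 5.98 × (86.5/34.4)^0.2424 = 5.98 × 1.2505 = 7.4779 m/s

7.5 m/s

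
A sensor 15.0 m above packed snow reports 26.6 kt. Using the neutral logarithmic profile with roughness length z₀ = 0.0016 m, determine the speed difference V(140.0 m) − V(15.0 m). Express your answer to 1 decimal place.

Log law: V₂ = V₁ · ln(z₂/z₀)/ln(z₁/z₀) = 26.6 × 11.3794/9.1458 = 33.0963 kt
ΔV = 33.0963 − 26.6 = 6.4963 kt

6.5 kt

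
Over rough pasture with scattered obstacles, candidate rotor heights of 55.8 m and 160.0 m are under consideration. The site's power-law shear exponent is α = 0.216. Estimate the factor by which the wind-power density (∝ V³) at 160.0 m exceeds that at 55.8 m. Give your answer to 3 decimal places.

1.979

Speed ratio: V_B/V_A = (z_B/z_A)^α = (160.0/55.8)^0.216 = (2.8674)^0.216 = 1.25550
Power-density ratio: P_B/P_A = (V_B/V_A)³ = (1.25550)³ = 1.97902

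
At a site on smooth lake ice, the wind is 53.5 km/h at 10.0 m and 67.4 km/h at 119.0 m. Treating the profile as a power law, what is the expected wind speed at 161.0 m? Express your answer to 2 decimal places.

First find α: α = ln(V₂/V₁)/ln(z₂/z₁) = ln(67.4/53.5)/ln(119.0/10.0) = 0.23096/2.47654 = 0.0933
Extrapolate from 119.0 m to 161.0 m: V₃ = 67.4 × (161.0/119.0)^0.0933 = 67.4 × 1.0286 = 69.3271 km/h

69.33 km/h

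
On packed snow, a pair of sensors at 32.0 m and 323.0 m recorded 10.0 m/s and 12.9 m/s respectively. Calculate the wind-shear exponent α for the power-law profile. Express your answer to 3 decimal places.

α ≈ 0.110

Power law: V₂/V₁ = (z₂/z₁)^α ⇒ α = ln(V₂/V₁) / ln(z₂/z₁)
α = ln(12.9/10.0) / ln(323.0/32.0) = ln(1.2900) / ln(10.0938)
  = 0.25464 / 2.31192 = 0.11014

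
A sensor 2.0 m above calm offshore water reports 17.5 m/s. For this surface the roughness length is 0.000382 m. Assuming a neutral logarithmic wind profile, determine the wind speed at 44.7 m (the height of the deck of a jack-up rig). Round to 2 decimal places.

23.85 m/s

Log law: V(z) ∝ ln(z/z₀), so V₂/V₁ = ln(z₂/z₀) / ln(z₁/z₀).
ln(44.7/0.000382) = 11.6701, ln(2.0/0.000382) = 8.5632
V₂ = 17.5 × 11.6701/8.5632 = 17.5 × 1.3628 = 23.8492 m/s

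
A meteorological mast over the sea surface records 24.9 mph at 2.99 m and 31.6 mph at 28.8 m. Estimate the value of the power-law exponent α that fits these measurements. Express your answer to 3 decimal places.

Power law: V₂/V₁ = (z₂/z₁)^α ⇒ α = ln(V₂/V₁) / ln(z₂/z₁)
α = ln(31.6/24.9) / ln(28.8/2.99) = ln(1.2691) / ln(9.6321)
  = 0.23829 / 2.26510 = 0.10520

α ≈ 0.105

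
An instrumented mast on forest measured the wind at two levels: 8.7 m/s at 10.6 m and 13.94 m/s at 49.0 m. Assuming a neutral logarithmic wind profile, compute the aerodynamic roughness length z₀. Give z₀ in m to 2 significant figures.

Log law: V(z) ∝ ln(z/z₀). With r = V₁/V₂ = 8.7/13.94 = 0.62410,
r · ln(z₂/z₀) = ln(z₁/z₀) ⇒ ln z₀ = (ln z₁ − r·ln z₂)/(1 − r)
ln z₀ = (2.36085 − 0.62410×3.89182) / 0.37590 = -0.1810
z₀ = exp(-0.1810) = 0.8344 m

z₀ ≈ 0.83 m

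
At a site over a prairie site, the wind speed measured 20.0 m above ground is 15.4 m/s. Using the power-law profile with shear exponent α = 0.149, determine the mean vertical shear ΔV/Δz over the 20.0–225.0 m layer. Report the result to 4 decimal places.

Power law: V₂ = V₁ · (z₂/z₁)^α = 15.4 × (11.2500)^0.149 = 22.0873 m/s
ΔV/Δz = (22.0873 − 15.4)/(225.0 − 20.0) = 6.6873/205.0000 = 0.03262 m/s/m

0.0326 m/s/m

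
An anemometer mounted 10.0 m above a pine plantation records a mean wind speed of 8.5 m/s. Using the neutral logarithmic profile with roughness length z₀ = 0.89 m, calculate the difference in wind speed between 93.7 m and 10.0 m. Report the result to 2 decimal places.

7.86 m/s

Log law: V₂ = V₁ · ln(z₂/z₀)/ln(z₁/z₀) = 8.5 × 4.6566/2.4191 = 16.3619 m/s
ΔV = 16.3619 − 8.5 = 7.8619 m/s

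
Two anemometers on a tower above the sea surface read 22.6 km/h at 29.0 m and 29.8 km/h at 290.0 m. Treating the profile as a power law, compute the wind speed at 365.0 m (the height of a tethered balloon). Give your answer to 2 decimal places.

30.63 km/h

First find α: α = ln(V₂/V₁)/ln(z₂/z₁) = ln(29.8/22.6)/ln(290.0/29.0) = 0.27656/2.30259 = 0.1201
Extrapolate from 290.0 m to 365.0 m: V₃ = 29.8 × (365.0/290.0)^0.1201 = 29.8 × 1.0280 = 30.6348 km/h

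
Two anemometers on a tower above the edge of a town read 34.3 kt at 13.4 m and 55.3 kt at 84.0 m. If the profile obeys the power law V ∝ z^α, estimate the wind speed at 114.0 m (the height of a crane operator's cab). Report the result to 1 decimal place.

59.9 kt

First find α: α = ln(V₂/V₁)/ln(z₂/z₁) = ln(55.3/34.3)/ln(84.0/13.4) = 0.47763/1.83556 = 0.2602
Extrapolate from 84.0 m to 114.0 m: V₃ = 55.3 × (114.0/84.0)^0.2602 = 55.3 × 1.0827 = 59.8736 kt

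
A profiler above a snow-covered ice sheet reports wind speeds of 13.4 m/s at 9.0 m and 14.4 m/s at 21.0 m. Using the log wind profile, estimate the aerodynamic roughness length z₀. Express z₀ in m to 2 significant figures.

Log law: V(z) ∝ ln(z/z₀). With r = V₁/V₂ = 13.4/14.4 = 0.93056,
r · ln(z₂/z₀) = ln(z₁/z₀) ⇒ ln z₀ = (ln z₁ − r·ln z₂)/(1 − r)
ln z₀ = (2.19722 − 0.93056×3.04452) / 0.06944 = -9.1566
z₀ = exp(-9.1566) = 0.0001055 m

z₀ ≈ 0.00011 m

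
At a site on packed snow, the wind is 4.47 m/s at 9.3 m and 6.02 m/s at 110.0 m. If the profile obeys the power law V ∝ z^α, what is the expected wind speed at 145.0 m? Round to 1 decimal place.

6.2 m/s

First find α: α = ln(V₂/V₁)/ln(z₂/z₁) = ln(6.02/4.47)/ln(110.0/9.3) = 0.29770/2.47047 = 0.1205
Extrapolate from 110.0 m to 145.0 m: V₃ = 6.02 × (145.0/110.0)^0.1205 = 6.02 × 1.0338 = 6.2238 m/s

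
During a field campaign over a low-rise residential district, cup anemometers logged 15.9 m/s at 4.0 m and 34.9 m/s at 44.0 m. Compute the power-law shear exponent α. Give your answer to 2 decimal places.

α ≈ 0.33

Power law: V₂/V₁ = (z₂/z₁)^α ⇒ α = ln(V₂/V₁) / ln(z₂/z₁)
α = ln(34.9/15.9) / ln(44.0/4.0) = ln(2.1950) / ln(11.0000)
  = 0.78617 / 2.39790 = 0.32786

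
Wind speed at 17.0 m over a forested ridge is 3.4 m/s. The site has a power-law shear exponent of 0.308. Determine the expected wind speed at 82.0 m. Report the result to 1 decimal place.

Power-law profile: V₂ = V₁ · (z₂/z₁)^α
V₂ = 3.4 × (82.0/17.0)^0.308 = 3.4 × (4.8235)^0.308
    = 3.4 × 1.6236 = 5.5202 m/s

5.5 m/s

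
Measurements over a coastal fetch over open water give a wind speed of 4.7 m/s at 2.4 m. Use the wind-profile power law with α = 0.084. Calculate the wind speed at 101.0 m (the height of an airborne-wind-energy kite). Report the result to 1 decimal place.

6.4 m/s

Power-law profile: V₂ = V₁ · (z₂/z₁)^α
V₂ = 4.7 × (101.0/2.4)^0.084 = 4.7 × (42.0833)^0.084
    = 4.7 × 1.3691 = 6.4346 m/s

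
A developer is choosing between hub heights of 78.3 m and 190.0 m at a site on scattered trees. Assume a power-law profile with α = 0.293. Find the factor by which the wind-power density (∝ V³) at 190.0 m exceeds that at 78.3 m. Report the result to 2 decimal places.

2.18

Speed ratio: V_B/V_A = (z_B/z_A)^α = (190.0/78.3)^0.293 = (2.4266)^0.293 = 1.29659
Power-density ratio: P_B/P_A = (V_B/V_A)³ = (1.29659)³ = 2.17976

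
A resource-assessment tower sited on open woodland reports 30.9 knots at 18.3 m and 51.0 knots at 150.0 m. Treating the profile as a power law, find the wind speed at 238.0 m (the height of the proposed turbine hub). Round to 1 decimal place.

56.9 knots

First find α: α = ln(V₂/V₁)/ln(z₂/z₁) = ln(51.0/30.9)/ln(150.0/18.3) = 0.50107/2.10373 = 0.2382
Extrapolate from 150.0 m to 238.0 m: V₃ = 51.0 × (238.0/150.0)^0.2382 = 51.0 × 1.1162 = 56.9275 knots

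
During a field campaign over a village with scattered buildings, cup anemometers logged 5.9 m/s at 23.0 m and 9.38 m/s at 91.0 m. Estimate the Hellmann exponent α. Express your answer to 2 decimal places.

Power law: V₂/V₁ = (z₂/z₁)^α ⇒ α = ln(V₂/V₁) / ln(z₂/z₁)
α = ln(9.38/5.9) / ln(91.0/23.0) = ln(1.5898) / ln(3.9565)
  = 0.46363 / 1.37537 = 0.33709

α ≈ 0.34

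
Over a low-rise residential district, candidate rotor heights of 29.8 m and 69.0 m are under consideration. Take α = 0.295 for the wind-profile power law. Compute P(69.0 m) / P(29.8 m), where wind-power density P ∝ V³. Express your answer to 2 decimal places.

Speed ratio: V_B/V_A = (z_B/z_A)^α = (69.0/29.8)^0.295 = (2.3154)^0.295 = 1.28105
Power-density ratio: P_B/P_A = (V_B/V_A)³ = (1.28105)³ = 2.10233

2.10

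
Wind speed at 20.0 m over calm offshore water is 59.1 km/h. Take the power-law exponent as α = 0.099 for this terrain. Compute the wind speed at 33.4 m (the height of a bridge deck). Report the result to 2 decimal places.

62.18 km/h

Power-law profile: V₂ = V₁ · (z₂/z₁)^α
V₂ = 59.1 × (33.4/20.0)^0.099 = 59.1 × (1.6700)^0.099
    = 59.1 × 1.0521 = 62.1780 km/h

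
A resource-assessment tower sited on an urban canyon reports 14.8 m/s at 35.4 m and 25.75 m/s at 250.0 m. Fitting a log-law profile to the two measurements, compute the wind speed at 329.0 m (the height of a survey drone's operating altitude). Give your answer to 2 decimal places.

27.29 m/s

Log law: V ∝ ln(z/z₀). From the pair, with r = V₁/V₂ = 0.57476,
ln z₀ = (ln z₁ − r·ln z₂)/(1 − r) = (3.5667 − 0.57476×5.5215)/0.42524 = 0.9247 → z₀ = 2.521 m
V₃ = V₁ · ln(z₃/z₀)/ln(z₁/z₀) = 14.8 × 4.8714/2.6420 = 27.2882 m/s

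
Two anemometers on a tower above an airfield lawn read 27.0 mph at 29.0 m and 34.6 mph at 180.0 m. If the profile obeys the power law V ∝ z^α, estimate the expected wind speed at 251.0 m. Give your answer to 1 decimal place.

First find α: α = ln(V₂/V₁)/ln(z₂/z₁) = ln(34.6/27.0)/ln(180.0/29.0) = 0.24802/1.82566 = 0.1359
Extrapolate from 180.0 m to 251.0 m: V₃ = 34.6 × (251.0/180.0)^0.1359 = 34.6 × 1.0462 = 36.1987 mph

36.2 mph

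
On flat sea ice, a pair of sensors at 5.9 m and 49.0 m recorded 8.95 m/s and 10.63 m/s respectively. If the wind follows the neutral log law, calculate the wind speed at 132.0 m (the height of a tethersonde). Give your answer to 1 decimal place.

Log law: V ∝ ln(z/z₀). From the pair, with r = V₁/V₂ = 0.84196,
ln z₀ = (ln z₁ − r·ln z₂)/(1 − r) = (1.7750 − 0.84196×3.8918)/0.15804 = -9.5024 → z₀ = 0.00007467 m
V₃ = V₁ · ln(z₃/z₀)/ln(z₁/z₀) = 8.95 × 14.3852/11.2774 = 11.4165 m/s

11.4 m/s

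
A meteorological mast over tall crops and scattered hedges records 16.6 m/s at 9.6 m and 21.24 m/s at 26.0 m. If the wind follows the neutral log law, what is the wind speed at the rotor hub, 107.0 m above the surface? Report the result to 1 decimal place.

27.8 m/s

Log law: V ∝ ln(z/z₀). From the pair, with r = V₁/V₂ = 0.78154,
ln z₀ = (ln z₁ − r·ln z₂)/(1 − r) = (2.2618 − 0.78154×3.2581)/0.21846 = -1.3027 → z₀ = 0.2718 m
V₃ = V₁ · ln(z₃/z₀)/ln(z₁/z₀) = 16.6 × 5.9755/3.5645 = 27.8285 m/s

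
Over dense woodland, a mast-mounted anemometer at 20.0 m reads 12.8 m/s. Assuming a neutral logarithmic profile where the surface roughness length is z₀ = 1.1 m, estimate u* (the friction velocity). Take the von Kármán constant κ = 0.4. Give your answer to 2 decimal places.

u* ≈ 1.77 m/s

Log law: V(z) = (u*/κ) · ln(z/z₀) ⇒ u* = κ · V / ln(z/z₀)
u* = 0.4 × 12.8 / ln(20.0/1.1) = 0.4 × 12.8 / 2.9004
   = 5.1200 / 2.9004 = 1.7653 m/s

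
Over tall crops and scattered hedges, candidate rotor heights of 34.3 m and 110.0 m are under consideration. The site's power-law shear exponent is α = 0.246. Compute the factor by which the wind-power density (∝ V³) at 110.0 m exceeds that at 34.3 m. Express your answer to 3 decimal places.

2.363

Speed ratio: V_B/V_A = (z_B/z_A)^α = (110.0/34.3)^0.246 = (3.2070)^0.246 = 1.33199
Power-density ratio: P_B/P_A = (V_B/V_A)³ = (1.33199)³ = 2.36320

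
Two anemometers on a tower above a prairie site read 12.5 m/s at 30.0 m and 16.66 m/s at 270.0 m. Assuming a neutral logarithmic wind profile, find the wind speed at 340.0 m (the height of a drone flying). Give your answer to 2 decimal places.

17.10 m/s

Log law: V ∝ ln(z/z₀). From the pair, with r = V₁/V₂ = 0.75030,
ln z₀ = (ln z₁ − r·ln z₂)/(1 − r) = (3.4012 − 0.75030×5.5984)/0.24970 = -3.2010 → z₀ = 0.04072 m
V₃ = V₁ · ln(z₃/z₀)/ln(z₁/z₀) = 12.5 × 9.0300/6.6022 = 17.0964 m/s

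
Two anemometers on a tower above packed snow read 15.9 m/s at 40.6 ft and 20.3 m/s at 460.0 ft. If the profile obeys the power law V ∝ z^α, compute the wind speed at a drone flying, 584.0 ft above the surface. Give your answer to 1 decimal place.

First find α: α = ln(V₂/V₁)/ln(z₂/z₁) = ln(20.3/15.9)/ln(460.0/40.6) = 0.24430/2.42746 = 0.1006
Extrapolate from 460.0 ft to 584.0 ft: V₃ = 20.3 × (584.0/460.0)^0.1006 = 20.3 × 1.0243 = 20.7935 m/s

20.8 m/s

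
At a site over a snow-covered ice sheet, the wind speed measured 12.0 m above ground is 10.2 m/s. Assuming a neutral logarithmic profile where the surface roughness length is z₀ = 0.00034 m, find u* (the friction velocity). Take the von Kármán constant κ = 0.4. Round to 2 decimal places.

u* ≈ 0.39 m/s

Log law: V(z) = (u*/κ) · ln(z/z₀) ⇒ u* = κ · V / ln(z/z₀)
u* = 0.4 × 10.2 / ln(12.0/0.00034) = 0.4 × 10.2 / 10.4715
   = 4.0800 / 10.4715 = 0.3896 m/s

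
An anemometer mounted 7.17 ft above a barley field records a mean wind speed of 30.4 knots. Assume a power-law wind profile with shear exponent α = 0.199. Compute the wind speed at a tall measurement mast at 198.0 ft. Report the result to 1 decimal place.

Power-law profile: V₂ = V₁ · (z₂/z₁)^α
V₂ = 30.4 × (198.0/7.17)^0.199 = 30.4 × (27.6151)^0.199
    = 30.4 × 1.9355 = 58.8385 knots

58.8 knots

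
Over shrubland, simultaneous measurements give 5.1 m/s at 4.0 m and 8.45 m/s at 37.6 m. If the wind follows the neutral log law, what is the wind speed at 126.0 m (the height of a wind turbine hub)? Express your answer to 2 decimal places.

Log law: V ∝ ln(z/z₀). From the pair, with r = V₁/V₂ = 0.60355,
ln z₀ = (ln z₁ − r·ln z₂)/(1 − r) = (1.3863 − 0.60355×3.6270)/0.39645 = -2.0249 → z₀ = 0.1320 m
V₃ = V₁ · ln(z₃/z₀)/ln(z₁/z₀) = 5.1 × 6.8612/3.4112 = 10.2579 m/s

10.26 m/s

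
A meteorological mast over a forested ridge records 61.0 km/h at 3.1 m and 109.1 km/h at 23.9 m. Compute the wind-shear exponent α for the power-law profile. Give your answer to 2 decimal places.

α ≈ 0.28

Power law: V₂/V₁ = (z₂/z₁)^α ⇒ α = ln(V₂/V₁) / ln(z₂/z₁)
α = ln(109.1/61.0) / ln(23.9/3.1) = ln(1.7885) / ln(7.7097)
  = 0.58139 / 2.04248 = 0.28465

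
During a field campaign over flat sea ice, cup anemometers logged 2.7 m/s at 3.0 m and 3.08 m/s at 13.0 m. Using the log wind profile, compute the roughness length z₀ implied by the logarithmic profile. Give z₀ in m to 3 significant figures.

z₀ ≈ 0.0000896 m

Log law: V(z) ∝ ln(z/z₀). With r = V₁/V₂ = 2.7/3.08 = 0.87662,
r · ln(z₂/z₀) = ln(z₁/z₀) ⇒ ln z₀ = (ln z₁ − r·ln z₂)/(1 − r)
ln z₀ = (1.09861 − 0.87662×2.56495) / 0.12338 = -9.3201
z₀ = exp(-9.3201) = 0.00008961 m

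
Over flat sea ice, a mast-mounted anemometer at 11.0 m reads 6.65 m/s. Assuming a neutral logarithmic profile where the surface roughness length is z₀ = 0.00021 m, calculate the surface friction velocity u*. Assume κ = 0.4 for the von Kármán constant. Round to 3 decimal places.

u* ≈ 0.245 m/s

Log law: V(z) = (u*/κ) · ln(z/z₀) ⇒ u* = κ · V / ln(z/z₀)
u* = 0.4 × 6.65 / ln(11.0/0.00021) = 0.4 × 6.65 / 10.8663
   = 2.6600 / 10.8663 = 0.2448 m/s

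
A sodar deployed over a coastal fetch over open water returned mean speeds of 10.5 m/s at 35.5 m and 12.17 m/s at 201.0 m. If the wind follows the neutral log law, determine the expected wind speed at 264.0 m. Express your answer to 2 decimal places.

12.43 m/s

Log law: V ∝ ln(z/z₀). From the pair, with r = V₁/V₂ = 0.86278,
ln z₀ = (ln z₁ − r·ln z₂)/(1 − r) = (3.5695 − 0.86278×5.3033)/0.13722 = -7.3314 → z₀ = 0.0006546 m
V₃ = V₁ · ln(z₃/z₀)/ln(z₁/z₀) = 10.5 × 12.9074/10.9010 = 12.4326 m/s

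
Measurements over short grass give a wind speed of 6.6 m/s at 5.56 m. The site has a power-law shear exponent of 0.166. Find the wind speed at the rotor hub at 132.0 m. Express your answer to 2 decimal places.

11.17 m/s

Power-law profile: V₂ = V₁ · (z₂/z₁)^α
V₂ = 6.6 × (132.0/5.56)^0.166 = 6.6 × (23.7410)^0.166
    = 6.6 × 1.6917 = 11.1655 m/s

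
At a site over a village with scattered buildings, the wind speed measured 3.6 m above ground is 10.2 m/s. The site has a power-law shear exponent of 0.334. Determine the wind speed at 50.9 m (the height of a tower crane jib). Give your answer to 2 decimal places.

24.71 m/s

Power-law profile: V₂ = V₁ · (z₂/z₁)^α
V₂ = 10.2 × (50.9/3.6)^0.334 = 10.2 × (14.1389)^0.334
    = 10.2 × 2.4224 = 24.7081 m/s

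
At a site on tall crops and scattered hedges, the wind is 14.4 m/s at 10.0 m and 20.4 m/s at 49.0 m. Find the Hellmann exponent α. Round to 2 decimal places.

α ≈ 0.22

Power law: V₂/V₁ = (z₂/z₁)^α ⇒ α = ln(V₂/V₁) / ln(z₂/z₁)
α = ln(20.4/14.4) / ln(49.0/10.0) = ln(1.4167) / ln(4.9000)
  = 0.34831 / 1.58924 = 0.21917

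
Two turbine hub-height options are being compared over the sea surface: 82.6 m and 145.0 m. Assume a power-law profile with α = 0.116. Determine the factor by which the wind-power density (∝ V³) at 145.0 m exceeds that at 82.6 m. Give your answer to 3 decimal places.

1.216

Speed ratio: V_B/V_A = (z_B/z_A)^α = (145.0/82.6)^0.116 = (1.7554)^0.116 = 1.06745
Power-density ratio: P_B/P_A = (V_B/V_A)³ = (1.06745)³ = 1.21632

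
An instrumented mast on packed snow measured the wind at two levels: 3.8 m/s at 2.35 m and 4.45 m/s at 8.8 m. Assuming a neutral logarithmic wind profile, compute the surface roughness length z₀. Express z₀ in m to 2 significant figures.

z₀ ≈ 0.0010 m

Log law: V(z) ∝ ln(z/z₀). With r = V₁/V₂ = 3.8/4.45 = 0.85393,
r · ln(z₂/z₀) = ln(z₁/z₀) ⇒ ln z₀ = (ln z₁ − r·ln z₂)/(1 − r)
ln z₀ = (0.85442 − 0.85393×2.17475) / 0.14607 = -6.8645
z₀ = exp(-6.8645) = 0.001044 m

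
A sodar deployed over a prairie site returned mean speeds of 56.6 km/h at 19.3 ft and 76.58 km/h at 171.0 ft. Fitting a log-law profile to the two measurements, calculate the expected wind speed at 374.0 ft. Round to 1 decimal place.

Log law: V ∝ ln(z/z₀). From the pair, with r = V₁/V₂ = 0.73910,
ln z₀ = (ln z₁ − r·ln z₂)/(1 − r) = (2.9601 − 0.73910×5.1417)/0.26090 = -3.2199 → z₀ = 0.03996 ft
V₃ = V₁ · ln(z₃/z₀)/ln(z₁/z₀) = 56.6 × 9.1441/6.1800 = 83.7474 km/h

83.7 km/h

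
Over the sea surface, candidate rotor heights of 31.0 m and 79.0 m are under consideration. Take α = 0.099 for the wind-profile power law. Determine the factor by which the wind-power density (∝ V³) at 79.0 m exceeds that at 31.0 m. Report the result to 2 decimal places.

1.32

Speed ratio: V_B/V_A = (z_B/z_A)^α = (79.0/31.0)^0.099 = (2.5484)^0.099 = 1.09703
Power-density ratio: P_B/P_A = (V_B/V_A)³ = (1.09703)³ = 1.32026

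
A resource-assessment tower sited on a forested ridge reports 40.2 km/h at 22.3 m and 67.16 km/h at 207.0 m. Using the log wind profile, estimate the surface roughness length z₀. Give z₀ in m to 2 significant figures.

z₀ ≈ 0.80 m

Log law: V(z) ∝ ln(z/z₀). With r = V₁/V₂ = 40.2/67.16 = 0.59857,
r · ln(z₂/z₀) = ln(z₁/z₀) ⇒ ln z₀ = (ln z₁ − r·ln z₂)/(1 − r)
ln z₀ = (3.10459 − 0.59857×5.33272) / 0.40143 = -0.2178
z₀ = exp(-0.2178) = 0.8043 m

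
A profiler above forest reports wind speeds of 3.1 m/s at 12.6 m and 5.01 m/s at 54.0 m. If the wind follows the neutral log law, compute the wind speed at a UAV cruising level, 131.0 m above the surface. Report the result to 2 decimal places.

6.17 m/s

Log law: V ∝ ln(z/z₀). From the pair, with r = V₁/V₂ = 0.61876,
ln z₀ = (ln z₁ − r·ln z₂)/(1 − r) = (2.5337 − 0.61876×3.9890)/0.38124 = 0.1717 → z₀ = 1.187 m
V₃ = V₁ · ln(z₃/z₀)/ln(z₁/z₀) = 3.1 × 4.7035/2.3620 = 6.1731 m/s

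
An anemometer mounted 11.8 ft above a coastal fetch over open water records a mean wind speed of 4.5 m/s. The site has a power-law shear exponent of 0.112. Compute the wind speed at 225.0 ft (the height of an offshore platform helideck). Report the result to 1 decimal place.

6.3 m/s

Power-law profile: V₂ = V₁ · (z₂/z₁)^α
V₂ = 4.5 × (225.0/11.8)^0.112 = 4.5 × (19.0678)^0.112
    = 4.5 × 1.3912 = 6.2605 m/s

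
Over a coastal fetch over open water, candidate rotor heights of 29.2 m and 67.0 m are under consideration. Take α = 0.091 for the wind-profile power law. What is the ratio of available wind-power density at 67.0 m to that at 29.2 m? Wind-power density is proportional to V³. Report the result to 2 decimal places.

1.25

Speed ratio: V_B/V_A = (z_B/z_A)^α = (67.0/29.2)^0.091 = (2.2945)^0.091 = 1.07851
Power-density ratio: P_B/P_A = (V_B/V_A)³ = (1.07851)³ = 1.25449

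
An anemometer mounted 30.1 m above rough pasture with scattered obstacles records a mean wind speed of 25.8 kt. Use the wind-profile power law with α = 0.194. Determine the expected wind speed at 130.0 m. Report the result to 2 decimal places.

Power-law profile: V₂ = V₁ · (z₂/z₁)^α
V₂ = 25.8 × (130.0/30.1)^0.194 = 25.8 × (4.3189)^0.194
    = 25.8 × 1.3282 = 34.2675 kt

34.27 kt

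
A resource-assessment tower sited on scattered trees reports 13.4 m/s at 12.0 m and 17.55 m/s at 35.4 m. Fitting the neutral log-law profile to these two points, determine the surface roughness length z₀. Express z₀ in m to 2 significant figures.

z₀ ≈ 0.36 m

Log law: V(z) ∝ ln(z/z₀). With r = V₁/V₂ = 13.4/17.55 = 0.76353,
r · ln(z₂/z₀) = ln(z₁/z₀) ⇒ ln z₀ = (ln z₁ − r·ln z₂)/(1 − r)
ln z₀ = (2.48491 − 0.76353×3.56671) / 0.23647 = -1.0082
z₀ = exp(-1.0082) = 0.3649 m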